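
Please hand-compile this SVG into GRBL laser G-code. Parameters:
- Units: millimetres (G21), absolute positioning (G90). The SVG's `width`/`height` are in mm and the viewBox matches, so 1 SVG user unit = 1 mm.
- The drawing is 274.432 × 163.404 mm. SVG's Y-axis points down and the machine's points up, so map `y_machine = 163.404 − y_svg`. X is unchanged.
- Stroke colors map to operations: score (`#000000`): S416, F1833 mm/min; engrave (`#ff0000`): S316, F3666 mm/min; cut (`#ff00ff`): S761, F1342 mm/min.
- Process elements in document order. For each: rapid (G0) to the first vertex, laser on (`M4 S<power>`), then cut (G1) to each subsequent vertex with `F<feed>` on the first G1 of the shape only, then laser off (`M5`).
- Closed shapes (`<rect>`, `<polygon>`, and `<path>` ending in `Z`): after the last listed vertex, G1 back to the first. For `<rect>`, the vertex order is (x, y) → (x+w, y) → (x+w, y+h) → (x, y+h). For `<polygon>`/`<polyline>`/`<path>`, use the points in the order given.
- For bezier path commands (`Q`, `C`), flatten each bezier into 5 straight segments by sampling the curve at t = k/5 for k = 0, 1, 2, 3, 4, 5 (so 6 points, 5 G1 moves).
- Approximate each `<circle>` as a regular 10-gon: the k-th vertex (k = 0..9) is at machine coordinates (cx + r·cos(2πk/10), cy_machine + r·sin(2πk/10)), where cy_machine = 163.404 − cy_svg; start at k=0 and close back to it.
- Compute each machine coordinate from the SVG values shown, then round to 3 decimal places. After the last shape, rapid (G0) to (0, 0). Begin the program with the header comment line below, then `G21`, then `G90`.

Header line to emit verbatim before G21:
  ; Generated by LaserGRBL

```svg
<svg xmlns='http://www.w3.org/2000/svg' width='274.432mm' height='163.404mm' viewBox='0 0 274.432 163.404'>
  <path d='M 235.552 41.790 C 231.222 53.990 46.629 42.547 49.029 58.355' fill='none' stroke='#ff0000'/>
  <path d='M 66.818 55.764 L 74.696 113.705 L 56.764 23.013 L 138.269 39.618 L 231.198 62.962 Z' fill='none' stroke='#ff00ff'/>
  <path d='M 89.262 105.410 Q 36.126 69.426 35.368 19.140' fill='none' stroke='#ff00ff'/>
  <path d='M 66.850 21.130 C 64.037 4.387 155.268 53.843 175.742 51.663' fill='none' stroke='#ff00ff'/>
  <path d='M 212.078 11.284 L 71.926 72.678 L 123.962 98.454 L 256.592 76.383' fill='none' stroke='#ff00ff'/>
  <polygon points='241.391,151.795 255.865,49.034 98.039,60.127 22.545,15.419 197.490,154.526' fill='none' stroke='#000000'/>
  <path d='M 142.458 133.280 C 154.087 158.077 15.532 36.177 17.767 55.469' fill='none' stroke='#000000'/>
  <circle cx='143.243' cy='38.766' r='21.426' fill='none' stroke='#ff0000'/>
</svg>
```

Since the viewBox matches the mm dimensions, user units are millimetres directly. The only transform is the Y-flip y_m = 163.404 − y_svg.

Shape 1 is a cubic bezier drawn with `<path>`. Its stroke #ff0000 means engrave at S316, F3666. After flipping Y the toolpath is (235.552,121.614) → (214.260,116.724) → (167.334,115.065) → (112.401,114.195) → (67.090,111.671) → (49.029,105.049).

Shape 2 is a closed polygon drawn with `<path>`. Its stroke #ff00ff means cut at S761, F1342. After flipping Y the toolpath is (66.818,107.640) → (74.696,49.699) → (56.764,140.391) → (138.269,123.786) → (231.198,100.442) → (66.818,107.640), returning to the start.

Shape 3 is a quadratic bezier drawn with `<path>`. Its stroke #ff00ff means cut at S761, F1342. After flipping Y the toolpath is (89.262,57.994) → (70.103,72.960) → (55.134,89.070) → (44.355,106.324) → (37.766,124.722) → (35.368,144.264).

Shape 4 is a cubic bezier drawn with `<path>`. Its stroke #ff00ff means cut at S761, F1342. After flipping Y the toolpath is (66.850,142.274) → (75.129,145.319) → (98.068,138.132) → (127.757,126.369) → (156.285,115.687) → (175.742,111.741).

Shape 5 is a open polyline drawn with `<path>`. Its stroke #ff00ff means cut at S761, F1342. After flipping Y the toolpath is (212.078,152.120) → (71.926,90.726) → (123.962,64.950) → (256.592,87.021).

Shape 6 is a closed polygon drawn with `<polygon>`. Its stroke #000000 means score at S416, F1833. After flipping Y the toolpath is (241.391,11.609) → (255.865,114.370) → (98.039,103.277) → (22.545,147.985) → (197.490,8.878) → (241.391,11.609), returning to the start.

Shape 7 is a cubic bezier drawn with `<path>`. Its stroke #000000 means score at S416, F1833. After flipping Y the toolpath is (142.458,30.124) → (133.741,30.546) → (102.947,52.357) → (64.042,81.738) → (30.993,104.870) → (17.767,107.935).

Shape 8 is a circle drawn with `<circle>`. Its stroke #ff0000 means engrave at S316, F3666. After flipping Y the toolpath is (164.669,124.638) → (160.577,137.232) → (149.864,145.015) → (136.622,145.015) → (125.909,137.232) → (121.817,124.638) → (125.909,112.044) → (136.622,104.261) → (149.864,104.261) → (160.577,112.044) → (164.669,124.638), returning to the start.

; Generated by LaserGRBL
G21
G90
G0 X235.552 Y121.614
M4 S316
G1 X214.260 Y116.724 F3666
G1 X167.334 Y115.065
G1 X112.401 Y114.195
G1 X67.090 Y111.671
G1 X49.029 Y105.049
M5
G0 X66.818 Y107.640
M4 S761
G1 X74.696 Y49.699 F1342
G1 X56.764 Y140.391
G1 X138.269 Y123.786
G1 X231.198 Y100.442
G1 X66.818 Y107.640
M5
G0 X89.262 Y57.994
M4 S761
G1 X70.103 Y72.960 F1342
G1 X55.134 Y89.070
G1 X44.355 Y106.324
G1 X37.766 Y124.722
G1 X35.368 Y144.264
M5
G0 X66.850 Y142.274
M4 S761
G1 X75.129 Y145.319 F1342
G1 X98.068 Y138.132
G1 X127.757 Y126.369
G1 X156.285 Y115.687
G1 X175.742 Y111.741
M5
G0 X212.078 Y152.120
M4 S761
G1 X71.926 Y90.726 F1342
G1 X123.962 Y64.950
G1 X256.592 Y87.021
M5
G0 X241.391 Y11.609
M4 S416
G1 X255.865 Y114.370 F1833
G1 X98.039 Y103.277
G1 X22.545 Y147.985
G1 X197.490 Y8.878
G1 X241.391 Y11.609
M5
G0 X142.458 Y30.124
M4 S416
G1 X133.741 Y30.546 F1833
G1 X102.947 Y52.357
G1 X64.042 Y81.738
G1 X30.993 Y104.870
G1 X17.767 Y107.935
M5
G0 X164.669 Y124.638
M4 S316
G1 X160.577 Y137.232 F3666
G1 X149.864 Y145.015
G1 X136.622 Y145.015
G1 X125.909 Y137.232
G1 X121.817 Y124.638
G1 X125.909 Y112.044
G1 X136.622 Y104.261
G1 X149.864 Y104.261
G1 X160.577 Y112.044
G1 X164.669 Y124.638
M5
G0 X0.000 Y0.000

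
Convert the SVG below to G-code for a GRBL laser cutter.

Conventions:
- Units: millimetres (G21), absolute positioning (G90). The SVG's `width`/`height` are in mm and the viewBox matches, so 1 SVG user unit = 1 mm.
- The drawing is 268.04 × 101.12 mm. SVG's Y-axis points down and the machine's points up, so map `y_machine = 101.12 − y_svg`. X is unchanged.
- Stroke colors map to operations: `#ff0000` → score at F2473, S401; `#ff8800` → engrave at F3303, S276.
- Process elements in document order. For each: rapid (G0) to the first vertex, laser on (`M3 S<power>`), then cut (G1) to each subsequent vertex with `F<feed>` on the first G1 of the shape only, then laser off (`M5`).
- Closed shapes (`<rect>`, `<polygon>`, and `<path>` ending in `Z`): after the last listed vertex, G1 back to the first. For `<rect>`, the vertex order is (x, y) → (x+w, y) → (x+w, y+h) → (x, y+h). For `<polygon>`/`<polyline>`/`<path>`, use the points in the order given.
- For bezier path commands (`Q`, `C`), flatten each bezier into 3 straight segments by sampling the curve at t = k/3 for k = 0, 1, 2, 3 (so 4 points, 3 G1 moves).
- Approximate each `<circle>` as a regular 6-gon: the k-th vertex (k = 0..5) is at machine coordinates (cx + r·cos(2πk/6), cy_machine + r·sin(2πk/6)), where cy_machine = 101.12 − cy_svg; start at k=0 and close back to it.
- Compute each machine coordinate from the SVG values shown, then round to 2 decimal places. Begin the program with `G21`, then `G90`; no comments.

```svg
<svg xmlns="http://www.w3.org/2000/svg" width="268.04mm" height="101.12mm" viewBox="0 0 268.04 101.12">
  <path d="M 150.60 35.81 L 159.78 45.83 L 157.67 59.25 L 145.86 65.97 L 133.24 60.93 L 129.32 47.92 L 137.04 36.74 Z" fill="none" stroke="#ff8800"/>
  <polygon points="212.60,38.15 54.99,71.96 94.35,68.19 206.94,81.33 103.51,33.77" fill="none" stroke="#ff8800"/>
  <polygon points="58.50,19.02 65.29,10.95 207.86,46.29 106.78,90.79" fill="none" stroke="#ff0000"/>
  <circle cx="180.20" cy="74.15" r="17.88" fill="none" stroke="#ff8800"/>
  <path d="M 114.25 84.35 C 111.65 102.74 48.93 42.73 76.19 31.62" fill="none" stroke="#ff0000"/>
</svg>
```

Since the viewBox matches the mm dimensions, user units are millimetres directly. The only transform is the Y-flip y_m = 101.12 − y_svg.

Shape 1 is a regular polygon drawn with `<path>`. Its stroke #ff8800 means engrave at S276, F3303. After flipping Y the toolpath is (150.60,65.31) → (159.78,55.29) → (157.67,41.87) → (145.86,35.15) → (133.24,40.19) → (129.32,53.20) → (137.04,64.38) → (150.60,65.31), returning to the start.

Shape 2 is a closed polygon drawn with `<polygon>`. Its stroke #ff8800 means engrave at S276, F3303. After flipping Y the toolpath is (212.60,62.97) → (54.99,29.16) → (94.35,32.93) → (206.94,19.79) → (103.51,67.35) → (212.60,62.97), returning to the start.

Shape 3 is a closed polygon drawn with `<polygon>`. Its stroke #ff0000 means score at S401, F2473. After flipping Y the toolpath is (58.50,82.10) → (65.29,90.17) → (207.86,54.83) → (106.78,10.33) → (58.50,82.10), returning to the start.

Shape 4 is a circle drawn with `<circle>`. Its stroke #ff8800 means engrave at S276, F3303. After flipping Y the toolpath is (198.08,26.97) → (189.14,42.45) → (171.26,42.45) → (162.32,26.97) → (171.26,11.49) → (189.14,11.49) → (198.08,26.97), returning to the start.

Shape 5 is a cubic bezier drawn with `<path>`. Its stroke #ff0000 means score at S401, F2473. After flipping Y the toolpath is (114.25,16.77) → (97.17,19.80) → (73.36,46.80) → (76.19,69.50).

G21
G90
G0 X150.60 Y65.31
M3 S276
G1 X159.78 Y55.29 F3303
G1 X157.67 Y41.87
G1 X145.86 Y35.15
G1 X133.24 Y40.19
G1 X129.32 Y53.20
G1 X137.04 Y64.38
G1 X150.60 Y65.31
M5
G0 X212.60 Y62.97
M3 S276
G1 X54.99 Y29.16 F3303
G1 X94.35 Y32.93
G1 X206.94 Y19.79
G1 X103.51 Y67.35
G1 X212.60 Y62.97
M5
G0 X58.50 Y82.10
M3 S401
G1 X65.29 Y90.17 F2473
G1 X207.86 Y54.83
G1 X106.78 Y10.33
G1 X58.50 Y82.10
M5
G0 X198.08 Y26.97
M3 S276
G1 X189.14 Y42.45 F3303
G1 X171.26 Y42.45
G1 X162.32 Y26.97
G1 X171.26 Y11.49
G1 X189.14 Y11.49
G1 X198.08 Y26.97
M5
G0 X114.25 Y16.77
M3 S401
G1 X97.17 Y19.80 F2473
G1 X73.36 Y46.80
G1 X76.19 Y69.50
M5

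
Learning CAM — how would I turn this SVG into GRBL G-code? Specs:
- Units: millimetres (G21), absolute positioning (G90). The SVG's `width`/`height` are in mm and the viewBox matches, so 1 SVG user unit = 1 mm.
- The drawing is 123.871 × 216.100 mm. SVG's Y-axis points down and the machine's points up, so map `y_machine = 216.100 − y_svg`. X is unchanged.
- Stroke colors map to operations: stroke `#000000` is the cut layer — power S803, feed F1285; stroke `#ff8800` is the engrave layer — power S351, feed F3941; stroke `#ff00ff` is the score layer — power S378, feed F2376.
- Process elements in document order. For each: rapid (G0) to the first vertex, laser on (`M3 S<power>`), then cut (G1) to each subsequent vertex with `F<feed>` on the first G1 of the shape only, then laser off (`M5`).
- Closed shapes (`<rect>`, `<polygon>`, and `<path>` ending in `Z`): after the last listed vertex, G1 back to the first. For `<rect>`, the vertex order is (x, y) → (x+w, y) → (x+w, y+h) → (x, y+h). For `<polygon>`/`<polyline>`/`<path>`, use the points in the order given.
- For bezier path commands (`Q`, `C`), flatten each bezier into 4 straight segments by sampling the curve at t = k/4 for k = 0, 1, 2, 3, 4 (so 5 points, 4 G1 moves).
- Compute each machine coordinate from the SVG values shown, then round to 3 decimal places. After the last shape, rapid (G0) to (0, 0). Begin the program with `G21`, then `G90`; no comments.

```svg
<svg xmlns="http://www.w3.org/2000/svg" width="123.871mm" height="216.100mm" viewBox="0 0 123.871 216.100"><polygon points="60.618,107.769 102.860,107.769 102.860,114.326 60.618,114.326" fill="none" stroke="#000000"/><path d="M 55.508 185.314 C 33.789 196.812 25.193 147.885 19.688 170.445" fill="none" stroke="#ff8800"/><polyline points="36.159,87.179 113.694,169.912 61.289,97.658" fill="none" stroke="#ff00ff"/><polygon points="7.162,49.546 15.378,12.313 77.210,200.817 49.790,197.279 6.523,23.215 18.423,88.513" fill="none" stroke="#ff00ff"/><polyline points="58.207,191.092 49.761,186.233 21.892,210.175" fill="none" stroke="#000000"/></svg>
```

G21
G90
G0 X60.618 Y108.331
M3 S803
G1 X102.860 Y108.331 F1285
G1 X102.860 Y101.774
G1 X60.618 Y101.774
G1 X60.618 Y108.331
M5
G0 X55.508 Y30.786
M3 S351
G1 X41.523 Y31.431 F3941
G1 X31.518 Y42.369
G1 X24.553 Y51.232
G1 X19.688 Y45.655
M5
G0 X36.159 Y128.921
M3 S378
G1 X113.694 Y46.188 F2376
G1 X61.289 Y118.442
M5
G0 X7.162 Y166.554
M3 S378
G1 X15.378 Y203.787 F2376
G1 X77.210 Y15.283
G1 X49.790 Y18.821
G1 X6.523 Y192.885
G1 X18.423 Y127.587
G1 X7.162 Y166.554
M5
G0 X58.207 Y25.008
M3 S803
G1 X49.761 Y29.867 F1285
G1 X21.892 Y5.925
M5
G0 X0.000 Y0.000

1 u = 1 mm; y_m = 216.100 − y.

[1] `<polygon>` rectangle, #000000→cut S803 F1285: (60.618,108.331) → (102.860,108.331) → (102.860,101.774) → (60.618,101.774) → (60.618,108.331) (closed)

[2] `<path>` cubic bezier, #ff8800→engrave S351 F3941: (55.508,30.786) → (41.523,31.431) → (31.518,42.369) → (24.553,51.232) → (19.688,45.655)

[3] `<polyline>` open polyline, #ff00ff→score S378 F2376: (36.159,128.921) → (113.694,46.188) → (61.289,118.442)

[4] `<polygon>` closed polygon, #ff00ff→score S378 F2376: (7.162,166.554) → (15.378,203.787) → (77.210,15.283) → (49.790,18.821) → (6.523,192.885) → (18.423,127.587) → (7.162,166.554) (closed)

[5] `<polyline>` open polyline, #000000→cut S803 F1285: (58.207,25.008) → (49.761,29.867) → (21.892,5.925)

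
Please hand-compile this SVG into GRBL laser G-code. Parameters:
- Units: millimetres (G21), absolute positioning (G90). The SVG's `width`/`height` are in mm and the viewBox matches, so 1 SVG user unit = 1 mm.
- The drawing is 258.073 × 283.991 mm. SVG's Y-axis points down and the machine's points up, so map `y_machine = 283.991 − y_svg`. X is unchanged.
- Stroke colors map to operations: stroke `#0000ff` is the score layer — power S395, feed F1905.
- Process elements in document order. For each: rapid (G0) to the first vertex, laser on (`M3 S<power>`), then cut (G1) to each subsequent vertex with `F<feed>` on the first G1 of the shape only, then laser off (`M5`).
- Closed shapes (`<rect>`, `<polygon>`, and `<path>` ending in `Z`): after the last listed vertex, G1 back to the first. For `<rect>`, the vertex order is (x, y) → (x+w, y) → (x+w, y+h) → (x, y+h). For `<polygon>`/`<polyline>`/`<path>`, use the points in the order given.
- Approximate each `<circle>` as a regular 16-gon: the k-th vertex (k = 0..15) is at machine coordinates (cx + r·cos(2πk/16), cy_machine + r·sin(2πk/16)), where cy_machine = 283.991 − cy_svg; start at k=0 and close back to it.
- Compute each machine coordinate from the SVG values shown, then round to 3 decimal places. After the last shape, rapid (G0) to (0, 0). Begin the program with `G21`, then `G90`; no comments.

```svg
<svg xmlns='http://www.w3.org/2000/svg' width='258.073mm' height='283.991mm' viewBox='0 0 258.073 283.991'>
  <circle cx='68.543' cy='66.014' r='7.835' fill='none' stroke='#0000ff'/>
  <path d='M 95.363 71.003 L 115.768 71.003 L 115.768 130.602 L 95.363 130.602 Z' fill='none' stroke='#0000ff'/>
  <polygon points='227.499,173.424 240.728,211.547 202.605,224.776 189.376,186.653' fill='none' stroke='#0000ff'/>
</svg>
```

G21
G90
G0 X76.378 Y217.977
M3 S395
G1 X75.782 Y220.975 F1905
G1 X74.083 Y223.517
G1 X71.541 Y225.216
G1 X68.543 Y225.812
G1 X65.545 Y225.216
G1 X63.003 Y223.517
G1 X61.304 Y220.975
G1 X60.708 Y217.977
G1 X61.304 Y214.979
G1 X63.003 Y212.437
G1 X65.545 Y210.738
G1 X68.543 Y210.142
G1 X71.541 Y210.738
G1 X74.083 Y212.437
G1 X75.782 Y214.979
G1 X76.378 Y217.977
M5
G0 X95.363 Y212.988
M3 S395
G1 X115.768 Y212.988 F1905
G1 X115.768 Y153.389
G1 X95.363 Y153.389
G1 X95.363 Y212.988
M5
G0 X227.499 Y110.567
M3 S395
G1 X240.728 Y72.444 F1905
G1 X202.605 Y59.215
G1 X189.376 Y97.338
G1 X227.499 Y110.567
M5
G0 X0.000 Y0.000

Since the viewBox matches the mm dimensions, user units are millimetres directly. The only transform is the Y-flip y_m = 283.991 − y_svg.

Shape 1 is a circle drawn with `<circle>`. Its stroke #0000ff means score at S395, F1905. After flipping Y the toolpath is (76.378,217.977) → (75.782,220.975) → (74.083,223.517) → (71.541,225.216) → (68.543,225.812) → (65.545,225.216) → (63.003,223.517) → (61.304,220.975) → (60.708,217.977) → (61.304,214.979) → (63.003,212.437) → (65.545,210.738) → (68.543,210.142) → (71.541,210.738) → (74.083,212.437) → (75.782,214.979) → (76.378,217.977), returning to the start.

Shape 2 is a rectangle drawn with `<path>`. Its stroke #0000ff means score at S395, F1905. After flipping Y the toolpath is (95.363,212.988) → (115.768,212.988) → (115.768,153.389) → (95.363,153.389) → (95.363,212.988), returning to the start.

Shape 3 is a regular polygon drawn with `<polygon>`. Its stroke #0000ff means score at S395, F1905. After flipping Y the toolpath is (227.499,110.567) → (240.728,72.444) → (202.605,59.215) → (189.376,97.338) → (227.499,110.567), returning to the start.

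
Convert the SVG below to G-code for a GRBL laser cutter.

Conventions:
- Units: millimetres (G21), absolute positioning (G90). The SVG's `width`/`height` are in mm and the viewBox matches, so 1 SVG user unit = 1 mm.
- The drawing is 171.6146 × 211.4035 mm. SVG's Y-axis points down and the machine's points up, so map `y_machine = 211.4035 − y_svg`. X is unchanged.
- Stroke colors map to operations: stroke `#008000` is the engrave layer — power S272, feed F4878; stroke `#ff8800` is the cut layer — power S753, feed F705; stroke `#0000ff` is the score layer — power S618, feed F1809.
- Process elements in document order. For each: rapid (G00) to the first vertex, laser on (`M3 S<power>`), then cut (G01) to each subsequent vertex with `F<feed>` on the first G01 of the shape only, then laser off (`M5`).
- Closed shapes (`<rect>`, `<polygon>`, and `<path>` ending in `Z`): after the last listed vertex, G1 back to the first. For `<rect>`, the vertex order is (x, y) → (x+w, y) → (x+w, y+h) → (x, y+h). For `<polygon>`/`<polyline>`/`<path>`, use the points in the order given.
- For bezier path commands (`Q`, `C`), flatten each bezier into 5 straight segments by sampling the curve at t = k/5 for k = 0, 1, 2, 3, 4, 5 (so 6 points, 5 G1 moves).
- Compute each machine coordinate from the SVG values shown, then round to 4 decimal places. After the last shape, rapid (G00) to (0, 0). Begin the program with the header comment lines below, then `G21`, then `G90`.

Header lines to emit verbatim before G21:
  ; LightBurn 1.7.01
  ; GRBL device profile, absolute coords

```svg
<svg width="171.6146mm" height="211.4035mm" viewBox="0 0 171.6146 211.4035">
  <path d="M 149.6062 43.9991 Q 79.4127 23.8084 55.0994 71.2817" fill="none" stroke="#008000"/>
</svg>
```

; LightBurn 1.7.01
; GRBL device profile, absolute coords
G21
G90
G00 X149.6062 Y167.4044
M3 S272
G01 X123.3640 Y172.7741 F4878
G01 X100.7922 Y172.7307
G01 X81.8909 Y167.2742
G01 X66.6599 Y156.4046
G01 X55.0994 Y140.1218
M5
G00 X0.0000 Y0.0000

viewBox `0 0 171.6146 211.4035` with mm width/height → 1 unit = 1 mm. Flip: y_m = 211.4035 − y_svg.

**Shape 1** — `<path>` quadratic bezier, stroke `#008000` → engrave (S272, F4878). Control points (SVG): P0=(149.6062,43.9991), P1=(79.4127,23.8084), P2=(55.0994,71.2817); sampled at t=k/5. Machine vertices: (149.6062,167.4044) → (123.3640,172.7741) → (100.7922,172.7307) → (81.8909,167.2742) → (66.6599,156.4046) → (55.0994,140.1218). Open path.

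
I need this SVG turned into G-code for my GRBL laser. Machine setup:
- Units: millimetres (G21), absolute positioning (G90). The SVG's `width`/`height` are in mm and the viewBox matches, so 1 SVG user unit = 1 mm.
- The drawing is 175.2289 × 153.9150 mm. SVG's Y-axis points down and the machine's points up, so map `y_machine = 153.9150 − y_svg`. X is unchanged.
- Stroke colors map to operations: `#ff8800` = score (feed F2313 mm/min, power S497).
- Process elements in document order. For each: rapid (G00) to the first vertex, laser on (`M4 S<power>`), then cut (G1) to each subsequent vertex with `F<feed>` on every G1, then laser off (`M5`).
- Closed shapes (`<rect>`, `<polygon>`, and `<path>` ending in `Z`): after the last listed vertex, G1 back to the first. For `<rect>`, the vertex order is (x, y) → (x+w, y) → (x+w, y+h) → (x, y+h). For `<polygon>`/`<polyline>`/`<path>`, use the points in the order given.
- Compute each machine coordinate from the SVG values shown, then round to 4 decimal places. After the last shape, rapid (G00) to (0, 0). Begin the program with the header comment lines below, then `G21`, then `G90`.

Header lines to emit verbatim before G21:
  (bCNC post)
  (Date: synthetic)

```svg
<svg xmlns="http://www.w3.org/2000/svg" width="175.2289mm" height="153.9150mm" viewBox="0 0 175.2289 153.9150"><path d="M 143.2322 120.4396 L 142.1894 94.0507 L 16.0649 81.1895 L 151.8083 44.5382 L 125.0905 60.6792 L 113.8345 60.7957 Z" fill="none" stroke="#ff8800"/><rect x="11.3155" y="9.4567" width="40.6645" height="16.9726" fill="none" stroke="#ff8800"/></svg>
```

1 u = 1 mm; y_m = 153.9150 − y.

[1] `<path>` closed polygon, #ff8800→score S497 F2313: (143.2322,33.4754) → (142.1894,59.8643) → (16.0649,72.7255) → (151.8083,109.3768) → (125.0905,93.2358) → (113.8345,93.1193) → (143.2322,33.4754) (closed)

[2] `<rect>` rectangle, #ff8800→score S497 F2313: (11.3155,144.4583) → (51.9800,144.4583) → (51.9800,127.4857) → (11.3155,127.4857) → (11.3155,144.4583) (closed)

(bCNC post)
(Date: synthetic)
G21
G90
G00 X143.2322 Y33.4754
M4 S497
G1 X142.1894 Y59.8643 F2313
G1 X16.0649 Y72.7255 F2313
G1 X151.8083 Y109.3768 F2313
G1 X125.0905 Y93.2358 F2313
G1 X113.8345 Y93.1193 F2313
G1 X143.2322 Y33.4754 F2313
M5
G00 X11.3155 Y144.4583
M4 S497
G1 X51.9800 Y144.4583 F2313
G1 X51.9800 Y127.4857 F2313
G1 X11.3155 Y127.4857 F2313
G1 X11.3155 Y144.4583 F2313
M5
G00 X0.0000 Y0.0000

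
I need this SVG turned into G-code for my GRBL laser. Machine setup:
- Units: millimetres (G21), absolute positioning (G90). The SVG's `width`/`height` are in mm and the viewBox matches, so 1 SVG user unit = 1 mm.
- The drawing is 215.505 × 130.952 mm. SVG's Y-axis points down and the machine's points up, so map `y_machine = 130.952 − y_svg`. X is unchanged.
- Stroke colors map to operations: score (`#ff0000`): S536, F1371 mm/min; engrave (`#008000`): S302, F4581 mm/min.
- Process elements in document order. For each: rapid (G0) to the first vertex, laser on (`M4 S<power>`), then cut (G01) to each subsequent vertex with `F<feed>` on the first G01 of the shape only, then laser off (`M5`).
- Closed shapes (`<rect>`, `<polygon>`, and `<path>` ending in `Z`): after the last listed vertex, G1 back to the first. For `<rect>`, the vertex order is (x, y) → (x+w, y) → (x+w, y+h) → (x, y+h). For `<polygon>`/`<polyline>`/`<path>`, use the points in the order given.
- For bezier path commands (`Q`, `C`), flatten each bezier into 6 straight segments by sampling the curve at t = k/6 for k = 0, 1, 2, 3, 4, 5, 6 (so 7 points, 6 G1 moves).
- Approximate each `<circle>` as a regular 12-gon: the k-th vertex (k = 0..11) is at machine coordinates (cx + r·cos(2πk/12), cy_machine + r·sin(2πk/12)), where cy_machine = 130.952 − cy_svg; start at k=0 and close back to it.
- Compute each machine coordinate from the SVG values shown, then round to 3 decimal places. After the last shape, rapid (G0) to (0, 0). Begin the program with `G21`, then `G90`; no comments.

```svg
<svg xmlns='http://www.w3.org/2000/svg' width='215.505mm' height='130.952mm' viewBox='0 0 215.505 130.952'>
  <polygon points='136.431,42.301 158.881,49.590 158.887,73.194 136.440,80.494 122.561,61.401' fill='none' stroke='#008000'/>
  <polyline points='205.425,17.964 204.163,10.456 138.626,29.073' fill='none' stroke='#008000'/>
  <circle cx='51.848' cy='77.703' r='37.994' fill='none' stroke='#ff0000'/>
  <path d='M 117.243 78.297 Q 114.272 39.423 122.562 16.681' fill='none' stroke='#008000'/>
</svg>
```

1 u = 1 mm; y_m = 130.952 − y.

[1] `<polygon>` regular polygon, #008000→engrave S302 F4581: (136.431,88.651) → (158.881,81.362) → (158.887,57.758) → (136.440,50.458) → (122.561,69.551) → (136.431,88.651) (closed)

[2] `<polyline>` open polyline, #008000→engrave S302 F4581: (205.425,112.988) → (204.163,120.496) → (138.626,101.879)

[3] `<circle>` circle, #ff0000→score S536 F1371: (89.842,53.249) → (84.752,72.246) → (70.845,86.153) → (51.848,91.243) → (32.851,86.153) → (18.944,72.246) → (13.854,53.249) → (18.944,34.252) → (32.851,20.345) → (51.848,15.255) → (70.845,20.345) → (84.752,34.252) → (89.842,53.249) (closed)

[4] `<path>` quadratic bezier, #008000→engrave S302 F4581: (117.243,52.655) → (116.565,65.165) → (116.514,76.779) → (117.087,87.496) → (118.287,97.317) → (120.111,106.242) → (122.562,114.271)

G21
G90
G0 X136.431 Y88.651
M4 S302
G01 X158.881 Y81.362 F4581
G01 X158.887 Y57.758
G01 X136.440 Y50.458
G01 X122.561 Y69.551
G01 X136.431 Y88.651
M5
G0 X205.425 Y112.988
M4 S302
G01 X204.163 Y120.496 F4581
G01 X138.626 Y101.879
M5
G0 X89.842 Y53.249
M4 S536
G01 X84.752 Y72.246 F1371
G01 X70.845 Y86.153
G01 X51.848 Y91.243
G01 X32.851 Y86.153
G01 X18.944 Y72.246
G01 X13.854 Y53.249
G01 X18.944 Y34.252
G01 X32.851 Y20.345
G01 X51.848 Y15.255
G01 X70.845 Y20.345
G01 X84.752 Y34.252
G01 X89.842 Y53.249
M5
G0 X117.243 Y52.655
M4 S302
G01 X116.565 Y65.165 F4581
G01 X116.514 Y76.779
G01 X117.087 Y87.496
G01 X118.287 Y97.317
G01 X120.111 Y106.242
G01 X122.562 Y114.271
M5
G0 X0.000 Y0.000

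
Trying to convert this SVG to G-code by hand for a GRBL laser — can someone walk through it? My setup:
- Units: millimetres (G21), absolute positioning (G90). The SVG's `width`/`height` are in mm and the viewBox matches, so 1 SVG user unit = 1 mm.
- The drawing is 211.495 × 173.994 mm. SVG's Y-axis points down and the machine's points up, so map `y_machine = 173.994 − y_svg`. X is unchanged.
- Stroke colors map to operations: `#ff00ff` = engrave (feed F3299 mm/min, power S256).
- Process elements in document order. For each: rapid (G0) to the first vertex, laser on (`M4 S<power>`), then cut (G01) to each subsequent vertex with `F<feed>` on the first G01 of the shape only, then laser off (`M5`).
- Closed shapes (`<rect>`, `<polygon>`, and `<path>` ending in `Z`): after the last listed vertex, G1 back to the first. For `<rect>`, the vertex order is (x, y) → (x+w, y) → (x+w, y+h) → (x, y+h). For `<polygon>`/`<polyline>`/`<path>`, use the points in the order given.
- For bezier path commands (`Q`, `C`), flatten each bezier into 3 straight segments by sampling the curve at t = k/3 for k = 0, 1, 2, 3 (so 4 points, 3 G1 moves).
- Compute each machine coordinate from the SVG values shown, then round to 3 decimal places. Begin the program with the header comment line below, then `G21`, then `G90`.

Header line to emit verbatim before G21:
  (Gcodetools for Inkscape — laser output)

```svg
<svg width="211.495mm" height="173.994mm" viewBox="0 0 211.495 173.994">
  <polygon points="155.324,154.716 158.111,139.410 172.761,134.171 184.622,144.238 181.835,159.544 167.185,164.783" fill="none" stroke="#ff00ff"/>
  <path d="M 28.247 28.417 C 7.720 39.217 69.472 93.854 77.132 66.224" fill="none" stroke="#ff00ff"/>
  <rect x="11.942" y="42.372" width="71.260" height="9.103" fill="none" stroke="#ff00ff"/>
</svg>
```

(Gcodetools for Inkscape — laser output)
G21
G90
G0 X155.324 Y19.278
M4 S256
G01 X158.111 Y34.584 F3299
G01 X172.761 Y39.823
G01 X184.622 Y29.756
G01 X181.835 Y14.450
G01 X167.185 Y9.211
G01 X155.324 Y19.278
M5
G0 X28.247 Y145.577
M4 S256
G01 X30.096 Y124.835 F3299
G01 X56.492 Y102.892
G01 X77.132 Y107.770
M5
G0 X11.942 Y131.622
M4 S256
G01 X83.202 Y131.622 F3299
G01 X83.202 Y122.519
G01 X11.942 Y122.519
G01 X11.942 Y131.622
M5

Since the viewBox matches the mm dimensions, user units are millimetres directly. The only transform is the Y-flip y_m = 173.994 − y_svg.

Shape 1 is a regular polygon drawn with `<polygon>`. Its stroke #ff00ff means engrave at S256, F3299. After flipping Y the toolpath is (155.324,19.278) → (158.111,34.584) → (172.761,39.823) → (184.622,29.756) → (181.835,14.450) → (167.185,9.211) → (155.324,19.278), returning to the start.

Shape 2 is a cubic bezier drawn with `<path>`. Its stroke #ff00ff means engrave at S256, F3299. After flipping Y the toolpath is (28.247,145.577) → (30.096,124.835) → (56.492,102.892) → (77.132,107.770).

Shape 3 is a rectangle drawn with `<rect>`. Its stroke #ff00ff means engrave at S256, F3299. After flipping Y the toolpath is (11.942,131.622) → (83.202,131.622) → (83.202,122.519) → (11.942,122.519) → (11.942,131.622), returning to the start.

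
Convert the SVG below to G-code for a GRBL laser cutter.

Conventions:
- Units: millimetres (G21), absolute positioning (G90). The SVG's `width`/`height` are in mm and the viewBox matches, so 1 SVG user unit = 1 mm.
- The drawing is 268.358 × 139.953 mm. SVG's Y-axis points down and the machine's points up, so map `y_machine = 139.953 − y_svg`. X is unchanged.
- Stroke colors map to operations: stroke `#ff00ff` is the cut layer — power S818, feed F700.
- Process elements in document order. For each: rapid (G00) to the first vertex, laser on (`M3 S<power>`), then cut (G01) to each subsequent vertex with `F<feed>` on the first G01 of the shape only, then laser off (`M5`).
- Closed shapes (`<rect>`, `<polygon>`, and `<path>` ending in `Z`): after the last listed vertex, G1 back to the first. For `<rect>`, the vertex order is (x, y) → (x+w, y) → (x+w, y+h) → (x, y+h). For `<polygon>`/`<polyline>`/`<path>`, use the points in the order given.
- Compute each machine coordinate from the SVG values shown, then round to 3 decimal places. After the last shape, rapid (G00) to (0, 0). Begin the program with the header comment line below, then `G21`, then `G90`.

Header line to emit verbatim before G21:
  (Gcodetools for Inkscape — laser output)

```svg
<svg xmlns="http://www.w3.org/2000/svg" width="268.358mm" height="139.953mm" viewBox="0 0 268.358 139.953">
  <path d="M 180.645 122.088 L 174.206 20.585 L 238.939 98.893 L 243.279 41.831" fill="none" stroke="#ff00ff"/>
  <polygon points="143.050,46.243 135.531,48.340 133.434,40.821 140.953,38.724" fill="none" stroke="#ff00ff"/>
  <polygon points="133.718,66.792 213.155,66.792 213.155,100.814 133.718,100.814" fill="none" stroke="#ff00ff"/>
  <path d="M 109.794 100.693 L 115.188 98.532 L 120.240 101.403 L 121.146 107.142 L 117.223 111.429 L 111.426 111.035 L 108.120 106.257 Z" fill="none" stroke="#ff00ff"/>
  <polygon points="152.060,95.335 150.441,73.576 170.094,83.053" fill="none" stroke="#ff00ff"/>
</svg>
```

(Gcodetools for Inkscape — laser output)
G21
G90
G00 X180.645 Y17.865
M3 S818
G01 X174.206 Y119.368 F700
G01 X238.939 Y41.060
G01 X243.279 Y98.122
M5
G00 X143.050 Y93.710
M3 S818
G01 X135.531 Y91.613 F700
G01 X133.434 Y99.132
G01 X140.953 Y101.229
G01 X143.050 Y93.710
M5
G00 X133.718 Y73.161
M3 S818
G01 X213.155 Y73.161 F700
G01 X213.155 Y39.139
G01 X133.718 Y39.139
G01 X133.718 Y73.161
M5
G00 X109.794 Y39.260
M3 S818
G01 X115.188 Y41.421 F700
G01 X120.240 Y38.550
G01 X121.146 Y32.811
G01 X117.223 Y28.524
G01 X111.426 Y28.918
G01 X108.120 Y33.696
G01 X109.794 Y39.260
M5
G00 X152.060 Y44.618
M3 S818
G01 X150.441 Y66.377 F700
G01 X170.094 Y56.900
G01 X152.060 Y44.618
M5
G00 X0.000 Y0.000

Since the viewBox matches the mm dimensions, user units are millimetres directly. The only transform is the Y-flip y_m = 139.953 − y_svg.

Shape 1 is a open polyline drawn with `<path>`. Its stroke #ff00ff means cut at S818, F700. After flipping Y the toolpath is (180.645,17.865) → (174.206,119.368) → (238.939,41.060) → (243.279,98.122).

Shape 2 is a regular polygon drawn with `<polygon>`. Its stroke #ff00ff means cut at S818, F700. After flipping Y the toolpath is (143.050,93.710) → (135.531,91.613) → (133.434,99.132) → (140.953,101.229) → (143.050,93.710), returning to the start.

Shape 3 is a rectangle drawn with `<polygon>`. Its stroke #ff00ff means cut at S818, F700. After flipping Y the toolpath is (133.718,73.161) → (213.155,73.161) → (213.155,39.139) → (133.718,39.139) → (133.718,73.161), returning to the start.

Shape 4 is a regular polygon drawn with `<path>`. Its stroke #ff00ff means cut at S818, F700. After flipping Y the toolpath is (109.794,39.260) → (115.188,41.421) → (120.240,38.550) → (121.146,32.811) → (117.223,28.524) → (111.426,28.918) → (108.120,33.696) → (109.794,39.260), returning to the start.

Shape 5 is a regular polygon drawn with `<polygon>`. Its stroke #ff00ff means cut at S818, F700. After flipping Y the toolpath is (152.060,44.618) → (150.441,66.377) → (170.094,56.900) → (152.060,44.618), returning to the start.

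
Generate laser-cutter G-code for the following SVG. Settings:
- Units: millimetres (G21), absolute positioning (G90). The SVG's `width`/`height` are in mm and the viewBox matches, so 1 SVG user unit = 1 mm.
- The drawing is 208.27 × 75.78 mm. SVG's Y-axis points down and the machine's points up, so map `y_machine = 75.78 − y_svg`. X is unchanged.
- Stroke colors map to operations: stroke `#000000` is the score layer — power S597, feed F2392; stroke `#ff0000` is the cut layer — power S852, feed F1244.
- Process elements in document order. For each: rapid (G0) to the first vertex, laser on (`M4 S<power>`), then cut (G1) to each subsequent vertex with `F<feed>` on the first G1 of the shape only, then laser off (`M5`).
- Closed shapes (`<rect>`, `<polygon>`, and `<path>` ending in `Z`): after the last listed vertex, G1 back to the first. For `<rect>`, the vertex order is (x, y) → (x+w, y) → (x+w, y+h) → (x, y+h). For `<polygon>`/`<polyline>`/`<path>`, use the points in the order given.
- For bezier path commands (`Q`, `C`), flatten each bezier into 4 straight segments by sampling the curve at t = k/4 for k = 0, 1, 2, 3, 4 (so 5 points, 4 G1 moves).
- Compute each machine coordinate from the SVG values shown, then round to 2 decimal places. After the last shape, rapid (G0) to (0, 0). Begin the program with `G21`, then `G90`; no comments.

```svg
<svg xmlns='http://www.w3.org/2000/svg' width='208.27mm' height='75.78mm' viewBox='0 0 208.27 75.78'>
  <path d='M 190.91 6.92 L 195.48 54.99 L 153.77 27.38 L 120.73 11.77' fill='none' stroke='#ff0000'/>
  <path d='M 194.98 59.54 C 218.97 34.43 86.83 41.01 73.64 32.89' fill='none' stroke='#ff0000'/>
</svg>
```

G21
G90
G0 X190.91 Y68.86
M4 S852
G1 X195.48 Y20.79 F1244
G1 X153.77 Y48.40
G1 X120.73 Y64.01
M5
G0 X194.98 Y16.24
M4 S852
G1 X188.00 Y29.86 F1244
G1 X148.25 Y35.94
G1 X101.54 Y38.83
G1 X73.64 Y42.89
M5
G0 X0.00 Y0.00

viewBox `0 0 208.27 75.78` with mm width/height → 1 unit = 1 mm. Flip: y_m = 75.78 − y_svg.

**Shape 1** — `<path>` open polyline, stroke `#ff0000` → cut (S852, F1244). Machine vertices: (190.91,68.86) → (195.48,20.79) → (153.77,48.40) → (120.73,64.01). Open path.

**Shape 2** — `<path>` cubic bezier, stroke `#ff0000` → cut (S852, F1244). Control points (SVG): P0=(194.98,59.54), P1=(218.97,34.43), P2=(86.83,41.01), P3=(73.64,32.89); sampled at t=k/4. Machine vertices: (194.98,16.24) → (188.00,29.86) → (148.25,35.94) → (101.54,38.83) → (73.64,42.89). Open path.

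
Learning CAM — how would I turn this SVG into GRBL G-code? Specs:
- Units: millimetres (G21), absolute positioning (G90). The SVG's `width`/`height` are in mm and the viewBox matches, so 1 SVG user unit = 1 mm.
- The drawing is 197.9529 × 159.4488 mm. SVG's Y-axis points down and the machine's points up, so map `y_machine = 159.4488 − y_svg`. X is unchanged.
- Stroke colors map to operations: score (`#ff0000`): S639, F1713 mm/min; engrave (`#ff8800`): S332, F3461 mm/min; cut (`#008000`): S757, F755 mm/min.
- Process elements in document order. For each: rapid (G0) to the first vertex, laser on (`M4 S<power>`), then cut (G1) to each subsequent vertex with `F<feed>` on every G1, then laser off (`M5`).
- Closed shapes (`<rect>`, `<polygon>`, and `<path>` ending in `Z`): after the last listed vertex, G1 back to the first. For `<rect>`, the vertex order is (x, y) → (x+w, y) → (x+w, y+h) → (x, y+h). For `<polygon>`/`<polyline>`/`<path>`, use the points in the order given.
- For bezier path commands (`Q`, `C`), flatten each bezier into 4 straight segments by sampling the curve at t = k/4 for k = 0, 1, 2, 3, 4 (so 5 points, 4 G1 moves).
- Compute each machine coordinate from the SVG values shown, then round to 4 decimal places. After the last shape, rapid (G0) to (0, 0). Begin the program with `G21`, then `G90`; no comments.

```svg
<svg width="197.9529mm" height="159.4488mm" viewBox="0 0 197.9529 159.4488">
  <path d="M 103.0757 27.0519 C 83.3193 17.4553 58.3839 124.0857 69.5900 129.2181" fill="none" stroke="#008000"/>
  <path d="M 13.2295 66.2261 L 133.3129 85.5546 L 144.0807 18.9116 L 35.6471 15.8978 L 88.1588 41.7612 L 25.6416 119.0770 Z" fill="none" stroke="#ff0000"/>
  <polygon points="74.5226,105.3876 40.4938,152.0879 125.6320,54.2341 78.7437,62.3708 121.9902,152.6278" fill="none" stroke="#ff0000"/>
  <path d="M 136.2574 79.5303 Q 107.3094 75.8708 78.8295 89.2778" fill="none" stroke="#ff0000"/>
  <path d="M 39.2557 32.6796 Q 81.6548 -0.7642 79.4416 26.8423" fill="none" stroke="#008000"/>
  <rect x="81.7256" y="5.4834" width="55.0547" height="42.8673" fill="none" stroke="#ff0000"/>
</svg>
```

Since the viewBox matches the mm dimensions, user units are millimetres directly. The only transform is the Y-flip y_m = 159.4488 − y_svg.

Shape 1 is a cubic bezier drawn with `<path>`. Its stroke #008000 means cut at S757, F755. After flipping Y the toolpath is (103.0757,132.3969) → (87.9330,121.2037) → (74.7219,86.8372) → (67.3163,49.7089) → (69.5900,30.2307).

Shape 2 is a closed polygon drawn with `<path>`. Its stroke #ff0000 means score at S639, F1713. After flipping Y the toolpath is (13.2295,93.2227) → (133.3129,73.8942) → (144.0807,140.5372) → (35.6471,143.5510) → (88.1588,117.6876) → (25.6416,40.3718) → (13.2295,93.2227), returning to the start.

Shape 3 is a closed polygon drawn with `<polygon>`. Its stroke #ff0000 means score at S639, F1713. After flipping Y the toolpath is (74.5226,54.0612) → (40.4938,7.3609) → (125.6320,105.2147) → (78.7437,97.0780) → (121.9902,6.8210) → (74.5226,54.0612), returning to the start.

Shape 4 is a quadratic bezier drawn with `<path>`. Its stroke #ff0000 means score at S639, F1713. After flipping Y the toolpath is (136.2574,79.9185) → (121.8127,80.6816) → (107.4264,79.3114) → (93.0987,75.8078) → (78.8295,70.1710).

Shape 5 is a quadratic bezier drawn with `<path>`. Its stroke #008000 means cut at S757, F755. After flipping Y the toolpath is (39.2557,126.7692) → (57.6670,139.6755) → (70.5017,144.9504) → (77.7599,142.5941) → (79.4416,132.6065).

Shape 6 is a rectangle drawn with `<rect>`. Its stroke #ff0000 means score at S639, F1713. After flipping Y the toolpath is (81.7256,153.9654) → (136.7803,153.9654) → (136.7803,111.0981) → (81.7256,111.0981) → (81.7256,153.9654), returning to the start.

G21
G90
G0 X103.0757 Y132.3969
M4 S757
G1 X87.9330 Y121.2037 F755
G1 X74.7219 Y86.8372 F755
G1 X67.3163 Y49.7089 F755
G1 X69.5900 Y30.2307 F755
M5
G0 X13.2295 Y93.2227
M4 S639
G1 X133.3129 Y73.8942 F1713
G1 X144.0807 Y140.5372 F1713
G1 X35.6471 Y143.5510 F1713
G1 X88.1588 Y117.6876 F1713
G1 X25.6416 Y40.3718 F1713
G1 X13.2295 Y93.2227 F1713
M5
G0 X74.5226 Y54.0612
M4 S639
G1 X40.4938 Y7.3609 F1713
G1 X125.6320 Y105.2147 F1713
G1 X78.7437 Y97.0780 F1713
G1 X121.9902 Y6.8210 F1713
G1 X74.5226 Y54.0612 F1713
M5
G0 X136.2574 Y79.9185
M4 S639
G1 X121.8127 Y80.6816 F1713
G1 X107.4264 Y79.3114 F1713
G1 X93.0987 Y75.8078 F1713
G1 X78.8295 Y70.1710 F1713
M5
G0 X39.2557 Y126.7692
M4 S757
G1 X57.6670 Y139.6755 F755
G1 X70.5017 Y144.9504 F755
G1 X77.7599 Y142.5941 F755
G1 X79.4416 Y132.6065 F755
M5
G0 X81.7256 Y153.9654
M4 S639
G1 X136.7803 Y153.9654 F1713
G1 X136.7803 Y111.0981 F1713
G1 X81.7256 Y111.0981 F1713
G1 X81.7256 Y153.9654 F1713
M5
G0 X0.0000 Y0.0000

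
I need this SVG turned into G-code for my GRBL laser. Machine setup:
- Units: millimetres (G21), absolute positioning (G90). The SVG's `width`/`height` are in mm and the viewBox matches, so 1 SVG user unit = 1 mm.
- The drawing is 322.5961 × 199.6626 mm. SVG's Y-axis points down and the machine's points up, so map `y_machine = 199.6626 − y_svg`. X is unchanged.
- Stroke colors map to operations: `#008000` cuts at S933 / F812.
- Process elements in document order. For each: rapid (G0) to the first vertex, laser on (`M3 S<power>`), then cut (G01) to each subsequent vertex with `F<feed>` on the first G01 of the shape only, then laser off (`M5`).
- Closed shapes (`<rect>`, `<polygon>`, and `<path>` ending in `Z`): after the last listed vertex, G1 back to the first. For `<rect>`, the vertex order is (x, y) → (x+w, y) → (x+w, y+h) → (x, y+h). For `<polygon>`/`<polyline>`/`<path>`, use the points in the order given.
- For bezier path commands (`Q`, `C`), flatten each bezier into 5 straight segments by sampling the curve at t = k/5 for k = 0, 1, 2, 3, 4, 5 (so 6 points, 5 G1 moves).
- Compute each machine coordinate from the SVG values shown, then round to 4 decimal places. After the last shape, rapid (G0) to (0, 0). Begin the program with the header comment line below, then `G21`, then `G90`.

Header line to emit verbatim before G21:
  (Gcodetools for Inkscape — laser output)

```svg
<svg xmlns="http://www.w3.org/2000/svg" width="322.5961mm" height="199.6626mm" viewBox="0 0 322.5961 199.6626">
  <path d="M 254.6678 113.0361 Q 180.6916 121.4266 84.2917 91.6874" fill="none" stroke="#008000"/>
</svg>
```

viewBox `0 0 322.5961 199.6626` with mm width/height → 1 unit = 1 mm. Flip: y_m = 199.6626 − y_svg.

**Shape 1** — `<path>` quadratic bezier, stroke `#008000` → cut (S933, F812). Control points (SVG): P0=(254.6678,113.0361), P1=(180.6916,121.4266), P2=(84.2917,91.6874); sampled at t=k/5. Machine vertices: (254.6678,86.6265) → (224.1804,84.7955) → (191.8990,86.0149) → (157.8238,90.2846) → (121.9547,97.6047) → (84.2917,107.9752). Open path.

(Gcodetools for Inkscape — laser output)
G21
G90
G0 X254.6678 Y86.6265
M3 S933
G01 X224.1804 Y84.7955 F812
G01 X191.8990 Y86.0149
G01 X157.8238 Y90.2846
G01 X121.9547 Y97.6047
G01 X84.2917 Y107.9752
M5
G0 X0.0000 Y0.0000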